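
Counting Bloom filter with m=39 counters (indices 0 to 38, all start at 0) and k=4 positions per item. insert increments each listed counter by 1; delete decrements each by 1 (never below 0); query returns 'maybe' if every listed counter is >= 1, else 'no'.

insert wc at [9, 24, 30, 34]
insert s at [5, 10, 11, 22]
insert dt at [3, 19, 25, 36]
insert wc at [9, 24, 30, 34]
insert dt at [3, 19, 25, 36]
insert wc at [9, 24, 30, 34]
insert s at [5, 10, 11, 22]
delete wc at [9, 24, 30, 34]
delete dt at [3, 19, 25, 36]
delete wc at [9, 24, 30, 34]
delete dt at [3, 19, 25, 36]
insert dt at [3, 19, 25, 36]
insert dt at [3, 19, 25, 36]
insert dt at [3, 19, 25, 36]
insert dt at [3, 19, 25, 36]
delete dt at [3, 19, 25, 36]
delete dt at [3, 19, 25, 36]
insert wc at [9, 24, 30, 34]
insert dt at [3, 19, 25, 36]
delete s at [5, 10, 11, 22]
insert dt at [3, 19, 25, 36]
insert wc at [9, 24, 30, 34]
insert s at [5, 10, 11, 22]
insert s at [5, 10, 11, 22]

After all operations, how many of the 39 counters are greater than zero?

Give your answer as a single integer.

Step 1: insert wc at [9, 24, 30, 34] -> counters=[0,0,0,0,0,0,0,0,0,1,0,0,0,0,0,0,0,0,0,0,0,0,0,0,1,0,0,0,0,0,1,0,0,0,1,0,0,0,0]
Step 2: insert s at [5, 10, 11, 22] -> counters=[0,0,0,0,0,1,0,0,0,1,1,1,0,0,0,0,0,0,0,0,0,0,1,0,1,0,0,0,0,0,1,0,0,0,1,0,0,0,0]
Step 3: insert dt at [3, 19, 25, 36] -> counters=[0,0,0,1,0,1,0,0,0,1,1,1,0,0,0,0,0,0,0,1,0,0,1,0,1,1,0,0,0,0,1,0,0,0,1,0,1,0,0]
Step 4: insert wc at [9, 24, 30, 34] -> counters=[0,0,0,1,0,1,0,0,0,2,1,1,0,0,0,0,0,0,0,1,0,0,1,0,2,1,0,0,0,0,2,0,0,0,2,0,1,0,0]
Step 5: insert dt at [3, 19, 25, 36] -> counters=[0,0,0,2,0,1,0,0,0,2,1,1,0,0,0,0,0,0,0,2,0,0,1,0,2,2,0,0,0,0,2,0,0,0,2,0,2,0,0]
Step 6: insert wc at [9, 24, 30, 34] -> counters=[0,0,0,2,0,1,0,0,0,3,1,1,0,0,0,0,0,0,0,2,0,0,1,0,3,2,0,0,0,0,3,0,0,0,3,0,2,0,0]
Step 7: insert s at [5, 10, 11, 22] -> counters=[0,0,0,2,0,2,0,0,0,3,2,2,0,0,0,0,0,0,0,2,0,0,2,0,3,2,0,0,0,0,3,0,0,0,3,0,2,0,0]
Step 8: delete wc at [9, 24, 30, 34] -> counters=[0,0,0,2,0,2,0,0,0,2,2,2,0,0,0,0,0,0,0,2,0,0,2,0,2,2,0,0,0,0,2,0,0,0,2,0,2,0,0]
Step 9: delete dt at [3, 19, 25, 36] -> counters=[0,0,0,1,0,2,0,0,0,2,2,2,0,0,0,0,0,0,0,1,0,0,2,0,2,1,0,0,0,0,2,0,0,0,2,0,1,0,0]
Step 10: delete wc at [9, 24, 30, 34] -> counters=[0,0,0,1,0,2,0,0,0,1,2,2,0,0,0,0,0,0,0,1,0,0,2,0,1,1,0,0,0,0,1,0,0,0,1,0,1,0,0]
Step 11: delete dt at [3, 19, 25, 36] -> counters=[0,0,0,0,0,2,0,0,0,1,2,2,0,0,0,0,0,0,0,0,0,0,2,0,1,0,0,0,0,0,1,0,0,0,1,0,0,0,0]
Step 12: insert dt at [3, 19, 25, 36] -> counters=[0,0,0,1,0,2,0,0,0,1,2,2,0,0,0,0,0,0,0,1,0,0,2,0,1,1,0,0,0,0,1,0,0,0,1,0,1,0,0]
Step 13: insert dt at [3, 19, 25, 36] -> counters=[0,0,0,2,0,2,0,0,0,1,2,2,0,0,0,0,0,0,0,2,0,0,2,0,1,2,0,0,0,0,1,0,0,0,1,0,2,0,0]
Step 14: insert dt at [3, 19, 25, 36] -> counters=[0,0,0,3,0,2,0,0,0,1,2,2,0,0,0,0,0,0,0,3,0,0,2,0,1,3,0,0,0,0,1,0,0,0,1,0,3,0,0]
Step 15: insert dt at [3, 19, 25, 36] -> counters=[0,0,0,4,0,2,0,0,0,1,2,2,0,0,0,0,0,0,0,4,0,0,2,0,1,4,0,0,0,0,1,0,0,0,1,0,4,0,0]
Step 16: delete dt at [3, 19, 25, 36] -> counters=[0,0,0,3,0,2,0,0,0,1,2,2,0,0,0,0,0,0,0,3,0,0,2,0,1,3,0,0,0,0,1,0,0,0,1,0,3,0,0]
Step 17: delete dt at [3, 19, 25, 36] -> counters=[0,0,0,2,0,2,0,0,0,1,2,2,0,0,0,0,0,0,0,2,0,0,2,0,1,2,0,0,0,0,1,0,0,0,1,0,2,0,0]
Step 18: insert wc at [9, 24, 30, 34] -> counters=[0,0,0,2,0,2,0,0,0,2,2,2,0,0,0,0,0,0,0,2,0,0,2,0,2,2,0,0,0,0,2,0,0,0,2,0,2,0,0]
Step 19: insert dt at [3, 19, 25, 36] -> counters=[0,0,0,3,0,2,0,0,0,2,2,2,0,0,0,0,0,0,0,3,0,0,2,0,2,3,0,0,0,0,2,0,0,0,2,0,3,0,0]
Step 20: delete s at [5, 10, 11, 22] -> counters=[0,0,0,3,0,1,0,0,0,2,1,1,0,0,0,0,0,0,0,3,0,0,1,0,2,3,0,0,0,0,2,0,0,0,2,0,3,0,0]
Step 21: insert dt at [3, 19, 25, 36] -> counters=[0,0,0,4,0,1,0,0,0,2,1,1,0,0,0,0,0,0,0,4,0,0,1,0,2,4,0,0,0,0,2,0,0,0,2,0,4,0,0]
Step 22: insert wc at [9, 24, 30, 34] -> counters=[0,0,0,4,0,1,0,0,0,3,1,1,0,0,0,0,0,0,0,4,0,0,1,0,3,4,0,0,0,0,3,0,0,0,3,0,4,0,0]
Step 23: insert s at [5, 10, 11, 22] -> counters=[0,0,0,4,0,2,0,0,0,3,2,2,0,0,0,0,0,0,0,4,0,0,2,0,3,4,0,0,0,0,3,0,0,0,3,0,4,0,0]
Step 24: insert s at [5, 10, 11, 22] -> counters=[0,0,0,4,0,3,0,0,0,3,3,3,0,0,0,0,0,0,0,4,0,0,3,0,3,4,0,0,0,0,3,0,0,0,3,0,4,0,0]
Final counters=[0,0,0,4,0,3,0,0,0,3,3,3,0,0,0,0,0,0,0,4,0,0,3,0,3,4,0,0,0,0,3,0,0,0,3,0,4,0,0] -> 12 nonzero

Answer: 12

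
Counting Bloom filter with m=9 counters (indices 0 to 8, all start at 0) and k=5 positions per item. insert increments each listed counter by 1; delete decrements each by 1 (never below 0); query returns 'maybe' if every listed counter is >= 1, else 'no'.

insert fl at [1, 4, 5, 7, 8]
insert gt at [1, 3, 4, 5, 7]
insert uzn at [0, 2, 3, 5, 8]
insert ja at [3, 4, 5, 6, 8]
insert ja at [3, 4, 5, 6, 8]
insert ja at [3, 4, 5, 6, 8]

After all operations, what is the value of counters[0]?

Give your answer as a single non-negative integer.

Step 1: insert fl at [1, 4, 5, 7, 8] -> counters=[0,1,0,0,1,1,0,1,1]
Step 2: insert gt at [1, 3, 4, 5, 7] -> counters=[0,2,0,1,2,2,0,2,1]
Step 3: insert uzn at [0, 2, 3, 5, 8] -> counters=[1,2,1,2,2,3,0,2,2]
Step 4: insert ja at [3, 4, 5, 6, 8] -> counters=[1,2,1,3,3,4,1,2,3]
Step 5: insert ja at [3, 4, 5, 6, 8] -> counters=[1,2,1,4,4,5,2,2,4]
Step 6: insert ja at [3, 4, 5, 6, 8] -> counters=[1,2,1,5,5,6,3,2,5]
Final counters=[1,2,1,5,5,6,3,2,5] -> counters[0]=1

Answer: 1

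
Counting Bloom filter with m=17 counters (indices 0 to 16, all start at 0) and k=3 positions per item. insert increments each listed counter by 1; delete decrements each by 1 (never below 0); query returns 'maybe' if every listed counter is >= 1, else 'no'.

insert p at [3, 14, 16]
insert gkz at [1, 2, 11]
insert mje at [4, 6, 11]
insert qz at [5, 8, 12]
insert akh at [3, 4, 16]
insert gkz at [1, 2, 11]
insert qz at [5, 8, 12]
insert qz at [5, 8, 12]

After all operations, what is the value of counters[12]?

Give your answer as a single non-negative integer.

Answer: 3

Derivation:
Step 1: insert p at [3, 14, 16] -> counters=[0,0,0,1,0,0,0,0,0,0,0,0,0,0,1,0,1]
Step 2: insert gkz at [1, 2, 11] -> counters=[0,1,1,1,0,0,0,0,0,0,0,1,0,0,1,0,1]
Step 3: insert mje at [4, 6, 11] -> counters=[0,1,1,1,1,0,1,0,0,0,0,2,0,0,1,0,1]
Step 4: insert qz at [5, 8, 12] -> counters=[0,1,1,1,1,1,1,0,1,0,0,2,1,0,1,0,1]
Step 5: insert akh at [3, 4, 16] -> counters=[0,1,1,2,2,1,1,0,1,0,0,2,1,0,1,0,2]
Step 6: insert gkz at [1, 2, 11] -> counters=[0,2,2,2,2,1,1,0,1,0,0,3,1,0,1,0,2]
Step 7: insert qz at [5, 8, 12] -> counters=[0,2,2,2,2,2,1,0,2,0,0,3,2,0,1,0,2]
Step 8: insert qz at [5, 8, 12] -> counters=[0,2,2,2,2,3,1,0,3,0,0,3,3,0,1,0,2]
Final counters=[0,2,2,2,2,3,1,0,3,0,0,3,3,0,1,0,2] -> counters[12]=3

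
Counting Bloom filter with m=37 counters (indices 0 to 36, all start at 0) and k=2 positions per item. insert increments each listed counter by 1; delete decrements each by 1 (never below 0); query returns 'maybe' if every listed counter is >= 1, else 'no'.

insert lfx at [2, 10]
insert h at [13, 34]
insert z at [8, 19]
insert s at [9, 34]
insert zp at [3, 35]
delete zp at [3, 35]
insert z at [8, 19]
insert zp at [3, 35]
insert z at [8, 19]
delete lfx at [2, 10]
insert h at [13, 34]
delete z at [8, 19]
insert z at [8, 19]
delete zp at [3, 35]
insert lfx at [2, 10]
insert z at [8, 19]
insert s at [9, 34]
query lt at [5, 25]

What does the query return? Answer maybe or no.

Step 1: insert lfx at [2, 10] -> counters=[0,0,1,0,0,0,0,0,0,0,1,0,0,0,0,0,0,0,0,0,0,0,0,0,0,0,0,0,0,0,0,0,0,0,0,0,0]
Step 2: insert h at [13, 34] -> counters=[0,0,1,0,0,0,0,0,0,0,1,0,0,1,0,0,0,0,0,0,0,0,0,0,0,0,0,0,0,0,0,0,0,0,1,0,0]
Step 3: insert z at [8, 19] -> counters=[0,0,1,0,0,0,0,0,1,0,1,0,0,1,0,0,0,0,0,1,0,0,0,0,0,0,0,0,0,0,0,0,0,0,1,0,0]
Step 4: insert s at [9, 34] -> counters=[0,0,1,0,0,0,0,0,1,1,1,0,0,1,0,0,0,0,0,1,0,0,0,0,0,0,0,0,0,0,0,0,0,0,2,0,0]
Step 5: insert zp at [3, 35] -> counters=[0,0,1,1,0,0,0,0,1,1,1,0,0,1,0,0,0,0,0,1,0,0,0,0,0,0,0,0,0,0,0,0,0,0,2,1,0]
Step 6: delete zp at [3, 35] -> counters=[0,0,1,0,0,0,0,0,1,1,1,0,0,1,0,0,0,0,0,1,0,0,0,0,0,0,0,0,0,0,0,0,0,0,2,0,0]
Step 7: insert z at [8, 19] -> counters=[0,0,1,0,0,0,0,0,2,1,1,0,0,1,0,0,0,0,0,2,0,0,0,0,0,0,0,0,0,0,0,0,0,0,2,0,0]
Step 8: insert zp at [3, 35] -> counters=[0,0,1,1,0,0,0,0,2,1,1,0,0,1,0,0,0,0,0,2,0,0,0,0,0,0,0,0,0,0,0,0,0,0,2,1,0]
Step 9: insert z at [8, 19] -> counters=[0,0,1,1,0,0,0,0,3,1,1,0,0,1,0,0,0,0,0,3,0,0,0,0,0,0,0,0,0,0,0,0,0,0,2,1,0]
Step 10: delete lfx at [2, 10] -> counters=[0,0,0,1,0,0,0,0,3,1,0,0,0,1,0,0,0,0,0,3,0,0,0,0,0,0,0,0,0,0,0,0,0,0,2,1,0]
Step 11: insert h at [13, 34] -> counters=[0,0,0,1,0,0,0,0,3,1,0,0,0,2,0,0,0,0,0,3,0,0,0,0,0,0,0,0,0,0,0,0,0,0,3,1,0]
Step 12: delete z at [8, 19] -> counters=[0,0,0,1,0,0,0,0,2,1,0,0,0,2,0,0,0,0,0,2,0,0,0,0,0,0,0,0,0,0,0,0,0,0,3,1,0]
Step 13: insert z at [8, 19] -> counters=[0,0,0,1,0,0,0,0,3,1,0,0,0,2,0,0,0,0,0,3,0,0,0,0,0,0,0,0,0,0,0,0,0,0,3,1,0]
Step 14: delete zp at [3, 35] -> counters=[0,0,0,0,0,0,0,0,3,1,0,0,0,2,0,0,0,0,0,3,0,0,0,0,0,0,0,0,0,0,0,0,0,0,3,0,0]
Step 15: insert lfx at [2, 10] -> counters=[0,0,1,0,0,0,0,0,3,1,1,0,0,2,0,0,0,0,0,3,0,0,0,0,0,0,0,0,0,0,0,0,0,0,3,0,0]
Step 16: insert z at [8, 19] -> counters=[0,0,1,0,0,0,0,0,4,1,1,0,0,2,0,0,0,0,0,4,0,0,0,0,0,0,0,0,0,0,0,0,0,0,3,0,0]
Step 17: insert s at [9, 34] -> counters=[0,0,1,0,0,0,0,0,4,2,1,0,0,2,0,0,0,0,0,4,0,0,0,0,0,0,0,0,0,0,0,0,0,0,4,0,0]
Query lt: check counters[5]=0 counters[25]=0 -> no

Answer: no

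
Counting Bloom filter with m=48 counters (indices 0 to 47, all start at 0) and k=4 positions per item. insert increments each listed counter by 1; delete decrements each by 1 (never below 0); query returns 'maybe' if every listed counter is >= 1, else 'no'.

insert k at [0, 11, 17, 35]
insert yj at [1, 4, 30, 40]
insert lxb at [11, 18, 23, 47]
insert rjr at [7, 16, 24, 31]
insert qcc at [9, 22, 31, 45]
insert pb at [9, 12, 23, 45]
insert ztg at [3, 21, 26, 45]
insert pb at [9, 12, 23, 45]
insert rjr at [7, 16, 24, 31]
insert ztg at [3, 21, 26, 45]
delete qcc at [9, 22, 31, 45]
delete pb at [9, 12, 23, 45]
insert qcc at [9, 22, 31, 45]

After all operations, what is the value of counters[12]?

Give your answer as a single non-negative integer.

Answer: 1

Derivation:
Step 1: insert k at [0, 11, 17, 35] -> counters=[1,0,0,0,0,0,0,0,0,0,0,1,0,0,0,0,0,1,0,0,0,0,0,0,0,0,0,0,0,0,0,0,0,0,0,1,0,0,0,0,0,0,0,0,0,0,0,0]
Step 2: insert yj at [1, 4, 30, 40] -> counters=[1,1,0,0,1,0,0,0,0,0,0,1,0,0,0,0,0,1,0,0,0,0,0,0,0,0,0,0,0,0,1,0,0,0,0,1,0,0,0,0,1,0,0,0,0,0,0,0]
Step 3: insert lxb at [11, 18, 23, 47] -> counters=[1,1,0,0,1,0,0,0,0,0,0,2,0,0,0,0,0,1,1,0,0,0,0,1,0,0,0,0,0,0,1,0,0,0,0,1,0,0,0,0,1,0,0,0,0,0,0,1]
Step 4: insert rjr at [7, 16, 24, 31] -> counters=[1,1,0,0,1,0,0,1,0,0,0,2,0,0,0,0,1,1,1,0,0,0,0,1,1,0,0,0,0,0,1,1,0,0,0,1,0,0,0,0,1,0,0,0,0,0,0,1]
Step 5: insert qcc at [9, 22, 31, 45] -> counters=[1,1,0,0,1,0,0,1,0,1,0,2,0,0,0,0,1,1,1,0,0,0,1,1,1,0,0,0,0,0,1,2,0,0,0,1,0,0,0,0,1,0,0,0,0,1,0,1]
Step 6: insert pb at [9, 12, 23, 45] -> counters=[1,1,0,0,1,0,0,1,0,2,0,2,1,0,0,0,1,1,1,0,0,0,1,2,1,0,0,0,0,0,1,2,0,0,0,1,0,0,0,0,1,0,0,0,0,2,0,1]
Step 7: insert ztg at [3, 21, 26, 45] -> counters=[1,1,0,1,1,0,0,1,0,2,0,2,1,0,0,0,1,1,1,0,0,1,1,2,1,0,1,0,0,0,1,2,0,0,0,1,0,0,0,0,1,0,0,0,0,3,0,1]
Step 8: insert pb at [9, 12, 23, 45] -> counters=[1,1,0,1,1,0,0,1,0,3,0,2,2,0,0,0,1,1,1,0,0,1,1,3,1,0,1,0,0,0,1,2,0,0,0,1,0,0,0,0,1,0,0,0,0,4,0,1]
Step 9: insert rjr at [7, 16, 24, 31] -> counters=[1,1,0,1,1,0,0,2,0,3,0,2,2,0,0,0,2,1,1,0,0,1,1,3,2,0,1,0,0,0,1,3,0,0,0,1,0,0,0,0,1,0,0,0,0,4,0,1]
Step 10: insert ztg at [3, 21, 26, 45] -> counters=[1,1,0,2,1,0,0,2,0,3,0,2,2,0,0,0,2,1,1,0,0,2,1,3,2,0,2,0,0,0,1,3,0,0,0,1,0,0,0,0,1,0,0,0,0,5,0,1]
Step 11: delete qcc at [9, 22, 31, 45] -> counters=[1,1,0,2,1,0,0,2,0,2,0,2,2,0,0,0,2,1,1,0,0,2,0,3,2,0,2,0,0,0,1,2,0,0,0,1,0,0,0,0,1,0,0,0,0,4,0,1]
Step 12: delete pb at [9, 12, 23, 45] -> counters=[1,1,0,2,1,0,0,2,0,1,0,2,1,0,0,0,2,1,1,0,0,2,0,2,2,0,2,0,0,0,1,2,0,0,0,1,0,0,0,0,1,0,0,0,0,3,0,1]
Step 13: insert qcc at [9, 22, 31, 45] -> counters=[1,1,0,2,1,0,0,2,0,2,0,2,1,0,0,0,2,1,1,0,0,2,1,2,2,0,2,0,0,0,1,3,0,0,0,1,0,0,0,0,1,0,0,0,0,4,0,1]
Final counters=[1,1,0,2,1,0,0,2,0,2,0,2,1,0,0,0,2,1,1,0,0,2,1,2,2,0,2,0,0,0,1,3,0,0,0,1,0,0,0,0,1,0,0,0,0,4,0,1] -> counters[12]=1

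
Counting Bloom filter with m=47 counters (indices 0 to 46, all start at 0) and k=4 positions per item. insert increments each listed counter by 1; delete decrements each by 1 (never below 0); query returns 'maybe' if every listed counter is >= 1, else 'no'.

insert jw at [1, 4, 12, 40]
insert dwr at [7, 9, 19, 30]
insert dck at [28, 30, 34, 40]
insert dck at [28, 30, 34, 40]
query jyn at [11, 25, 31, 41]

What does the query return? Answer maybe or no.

Answer: no

Derivation:
Step 1: insert jw at [1, 4, 12, 40] -> counters=[0,1,0,0,1,0,0,0,0,0,0,0,1,0,0,0,0,0,0,0,0,0,0,0,0,0,0,0,0,0,0,0,0,0,0,0,0,0,0,0,1,0,0,0,0,0,0]
Step 2: insert dwr at [7, 9, 19, 30] -> counters=[0,1,0,0,1,0,0,1,0,1,0,0,1,0,0,0,0,0,0,1,0,0,0,0,0,0,0,0,0,0,1,0,0,0,0,0,0,0,0,0,1,0,0,0,0,0,0]
Step 3: insert dck at [28, 30, 34, 40] -> counters=[0,1,0,0,1,0,0,1,0,1,0,0,1,0,0,0,0,0,0,1,0,0,0,0,0,0,0,0,1,0,2,0,0,0,1,0,0,0,0,0,2,0,0,0,0,0,0]
Step 4: insert dck at [28, 30, 34, 40] -> counters=[0,1,0,0,1,0,0,1,0,1,0,0,1,0,0,0,0,0,0,1,0,0,0,0,0,0,0,0,2,0,3,0,0,0,2,0,0,0,0,0,3,0,0,0,0,0,0]
Query jyn: check counters[11]=0 counters[25]=0 counters[31]=0 counters[41]=0 -> no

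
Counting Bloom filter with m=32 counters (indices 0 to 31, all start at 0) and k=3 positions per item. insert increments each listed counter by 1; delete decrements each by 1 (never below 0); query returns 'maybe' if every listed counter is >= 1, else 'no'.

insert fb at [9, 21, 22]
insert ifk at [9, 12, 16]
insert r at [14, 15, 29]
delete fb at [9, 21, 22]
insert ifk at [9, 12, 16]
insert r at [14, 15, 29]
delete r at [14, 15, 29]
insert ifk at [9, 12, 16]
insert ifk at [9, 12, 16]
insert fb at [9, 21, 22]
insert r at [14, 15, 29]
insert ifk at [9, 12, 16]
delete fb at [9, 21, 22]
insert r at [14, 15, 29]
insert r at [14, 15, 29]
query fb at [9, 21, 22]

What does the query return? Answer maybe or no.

Step 1: insert fb at [9, 21, 22] -> counters=[0,0,0,0,0,0,0,0,0,1,0,0,0,0,0,0,0,0,0,0,0,1,1,0,0,0,0,0,0,0,0,0]
Step 2: insert ifk at [9, 12, 16] -> counters=[0,0,0,0,0,0,0,0,0,2,0,0,1,0,0,0,1,0,0,0,0,1,1,0,0,0,0,0,0,0,0,0]
Step 3: insert r at [14, 15, 29] -> counters=[0,0,0,0,0,0,0,0,0,2,0,0,1,0,1,1,1,0,0,0,0,1,1,0,0,0,0,0,0,1,0,0]
Step 4: delete fb at [9, 21, 22] -> counters=[0,0,0,0,0,0,0,0,0,1,0,0,1,0,1,1,1,0,0,0,0,0,0,0,0,0,0,0,0,1,0,0]
Step 5: insert ifk at [9, 12, 16] -> counters=[0,0,0,0,0,0,0,0,0,2,0,0,2,0,1,1,2,0,0,0,0,0,0,0,0,0,0,0,0,1,0,0]
Step 6: insert r at [14, 15, 29] -> counters=[0,0,0,0,0,0,0,0,0,2,0,0,2,0,2,2,2,0,0,0,0,0,0,0,0,0,0,0,0,2,0,0]
Step 7: delete r at [14, 15, 29] -> counters=[0,0,0,0,0,0,0,0,0,2,0,0,2,0,1,1,2,0,0,0,0,0,0,0,0,0,0,0,0,1,0,0]
Step 8: insert ifk at [9, 12, 16] -> counters=[0,0,0,0,0,0,0,0,0,3,0,0,3,0,1,1,3,0,0,0,0,0,0,0,0,0,0,0,0,1,0,0]
Step 9: insert ifk at [9, 12, 16] -> counters=[0,0,0,0,0,0,0,0,0,4,0,0,4,0,1,1,4,0,0,0,0,0,0,0,0,0,0,0,0,1,0,0]
Step 10: insert fb at [9, 21, 22] -> counters=[0,0,0,0,0,0,0,0,0,5,0,0,4,0,1,1,4,0,0,0,0,1,1,0,0,0,0,0,0,1,0,0]
Step 11: insert r at [14, 15, 29] -> counters=[0,0,0,0,0,0,0,0,0,5,0,0,4,0,2,2,4,0,0,0,0,1,1,0,0,0,0,0,0,2,0,0]
Step 12: insert ifk at [9, 12, 16] -> counters=[0,0,0,0,0,0,0,0,0,6,0,0,5,0,2,2,5,0,0,0,0,1,1,0,0,0,0,0,0,2,0,0]
Step 13: delete fb at [9, 21, 22] -> counters=[0,0,0,0,0,0,0,0,0,5,0,0,5,0,2,2,5,0,0,0,0,0,0,0,0,0,0,0,0,2,0,0]
Step 14: insert r at [14, 15, 29] -> counters=[0,0,0,0,0,0,0,0,0,5,0,0,5,0,3,3,5,0,0,0,0,0,0,0,0,0,0,0,0,3,0,0]
Step 15: insert r at [14, 15, 29] -> counters=[0,0,0,0,0,0,0,0,0,5,0,0,5,0,4,4,5,0,0,0,0,0,0,0,0,0,0,0,0,4,0,0]
Query fb: check counters[9]=5 counters[21]=0 counters[22]=0 -> no

Answer: no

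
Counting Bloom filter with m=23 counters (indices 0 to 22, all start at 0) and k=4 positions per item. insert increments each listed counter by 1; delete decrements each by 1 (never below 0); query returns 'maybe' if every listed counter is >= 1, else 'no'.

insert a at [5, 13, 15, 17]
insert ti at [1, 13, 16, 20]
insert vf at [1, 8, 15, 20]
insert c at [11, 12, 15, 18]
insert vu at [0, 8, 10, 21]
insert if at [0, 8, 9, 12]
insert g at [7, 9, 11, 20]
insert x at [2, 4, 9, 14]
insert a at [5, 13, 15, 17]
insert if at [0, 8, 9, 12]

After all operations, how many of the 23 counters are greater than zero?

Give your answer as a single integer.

Step 1: insert a at [5, 13, 15, 17] -> counters=[0,0,0,0,0,1,0,0,0,0,0,0,0,1,0,1,0,1,0,0,0,0,0]
Step 2: insert ti at [1, 13, 16, 20] -> counters=[0,1,0,0,0,1,0,0,0,0,0,0,0,2,0,1,1,1,0,0,1,0,0]
Step 3: insert vf at [1, 8, 15, 20] -> counters=[0,2,0,0,0,1,0,0,1,0,0,0,0,2,0,2,1,1,0,0,2,0,0]
Step 4: insert c at [11, 12, 15, 18] -> counters=[0,2,0,0,0,1,0,0,1,0,0,1,1,2,0,3,1,1,1,0,2,0,0]
Step 5: insert vu at [0, 8, 10, 21] -> counters=[1,2,0,0,0,1,0,0,2,0,1,1,1,2,0,3,1,1,1,0,2,1,0]
Step 6: insert if at [0, 8, 9, 12] -> counters=[2,2,0,0,0,1,0,0,3,1,1,1,2,2,0,3,1,1,1,0,2,1,0]
Step 7: insert g at [7, 9, 11, 20] -> counters=[2,2,0,0,0,1,0,1,3,2,1,2,2,2,0,3,1,1,1,0,3,1,0]
Step 8: insert x at [2, 4, 9, 14] -> counters=[2,2,1,0,1,1,0,1,3,3,1,2,2,2,1,3,1,1,1,0,3,1,0]
Step 9: insert a at [5, 13, 15, 17] -> counters=[2,2,1,0,1,2,0,1,3,3,1,2,2,3,1,4,1,2,1,0,3,1,0]
Step 10: insert if at [0, 8, 9, 12] -> counters=[3,2,1,0,1,2,0,1,4,4,1,2,3,3,1,4,1,2,1,0,3,1,0]
Final counters=[3,2,1,0,1,2,0,1,4,4,1,2,3,3,1,4,1,2,1,0,3,1,0] -> 19 nonzero

Answer: 19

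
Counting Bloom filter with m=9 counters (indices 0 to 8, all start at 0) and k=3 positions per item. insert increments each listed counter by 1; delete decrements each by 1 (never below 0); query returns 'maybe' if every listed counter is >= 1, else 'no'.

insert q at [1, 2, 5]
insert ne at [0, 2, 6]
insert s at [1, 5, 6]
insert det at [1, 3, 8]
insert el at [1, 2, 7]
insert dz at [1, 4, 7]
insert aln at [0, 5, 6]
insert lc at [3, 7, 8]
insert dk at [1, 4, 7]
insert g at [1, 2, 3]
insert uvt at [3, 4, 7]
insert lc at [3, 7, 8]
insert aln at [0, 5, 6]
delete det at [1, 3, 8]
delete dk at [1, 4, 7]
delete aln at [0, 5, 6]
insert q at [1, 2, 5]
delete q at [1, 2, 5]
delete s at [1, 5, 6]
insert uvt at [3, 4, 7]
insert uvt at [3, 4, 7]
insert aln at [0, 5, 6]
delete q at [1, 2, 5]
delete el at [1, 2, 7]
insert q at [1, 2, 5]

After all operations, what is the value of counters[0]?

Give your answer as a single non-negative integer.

Answer: 3

Derivation:
Step 1: insert q at [1, 2, 5] -> counters=[0,1,1,0,0,1,0,0,0]
Step 2: insert ne at [0, 2, 6] -> counters=[1,1,2,0,0,1,1,0,0]
Step 3: insert s at [1, 5, 6] -> counters=[1,2,2,0,0,2,2,0,0]
Step 4: insert det at [1, 3, 8] -> counters=[1,3,2,1,0,2,2,0,1]
Step 5: insert el at [1, 2, 7] -> counters=[1,4,3,1,0,2,2,1,1]
Step 6: insert dz at [1, 4, 7] -> counters=[1,5,3,1,1,2,2,2,1]
Step 7: insert aln at [0, 5, 6] -> counters=[2,5,3,1,1,3,3,2,1]
Step 8: insert lc at [3, 7, 8] -> counters=[2,5,3,2,1,3,3,3,2]
Step 9: insert dk at [1, 4, 7] -> counters=[2,6,3,2,2,3,3,4,2]
Step 10: insert g at [1, 2, 3] -> counters=[2,7,4,3,2,3,3,4,2]
Step 11: insert uvt at [3, 4, 7] -> counters=[2,7,4,4,3,3,3,5,2]
Step 12: insert lc at [3, 7, 8] -> counters=[2,7,4,5,3,3,3,6,3]
Step 13: insert aln at [0, 5, 6] -> counters=[3,7,4,5,3,4,4,6,3]
Step 14: delete det at [1, 3, 8] -> counters=[3,6,4,4,3,4,4,6,2]
Step 15: delete dk at [1, 4, 7] -> counters=[3,5,4,4,2,4,4,5,2]
Step 16: delete aln at [0, 5, 6] -> counters=[2,5,4,4,2,3,3,5,2]
Step 17: insert q at [1, 2, 5] -> counters=[2,6,5,4,2,4,3,5,2]
Step 18: delete q at [1, 2, 5] -> counters=[2,5,4,4,2,3,3,5,2]
Step 19: delete s at [1, 5, 6] -> counters=[2,4,4,4,2,2,2,5,2]
Step 20: insert uvt at [3, 4, 7] -> counters=[2,4,4,5,3,2,2,6,2]
Step 21: insert uvt at [3, 4, 7] -> counters=[2,4,4,6,4,2,2,7,2]
Step 22: insert aln at [0, 5, 6] -> counters=[3,4,4,6,4,3,3,7,2]
Step 23: delete q at [1, 2, 5] -> counters=[3,3,3,6,4,2,3,7,2]
Step 24: delete el at [1, 2, 7] -> counters=[3,2,2,6,4,2,3,6,2]
Step 25: insert q at [1, 2, 5] -> counters=[3,3,3,6,4,3,3,6,2]
Final counters=[3,3,3,6,4,3,3,6,2] -> counters[0]=3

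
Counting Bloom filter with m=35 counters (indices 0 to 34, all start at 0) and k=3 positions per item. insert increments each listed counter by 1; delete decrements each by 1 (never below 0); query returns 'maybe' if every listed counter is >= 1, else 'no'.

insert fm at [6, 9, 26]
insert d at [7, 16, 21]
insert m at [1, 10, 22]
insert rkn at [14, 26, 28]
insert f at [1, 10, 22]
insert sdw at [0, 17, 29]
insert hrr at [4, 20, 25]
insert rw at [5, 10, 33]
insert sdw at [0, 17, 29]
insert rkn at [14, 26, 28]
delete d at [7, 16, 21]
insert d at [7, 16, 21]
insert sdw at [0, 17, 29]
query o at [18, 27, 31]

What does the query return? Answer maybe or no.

Answer: no

Derivation:
Step 1: insert fm at [6, 9, 26] -> counters=[0,0,0,0,0,0,1,0,0,1,0,0,0,0,0,0,0,0,0,0,0,0,0,0,0,0,1,0,0,0,0,0,0,0,0]
Step 2: insert d at [7, 16, 21] -> counters=[0,0,0,0,0,0,1,1,0,1,0,0,0,0,0,0,1,0,0,0,0,1,0,0,0,0,1,0,0,0,0,0,0,0,0]
Step 3: insert m at [1, 10, 22] -> counters=[0,1,0,0,0,0,1,1,0,1,1,0,0,0,0,0,1,0,0,0,0,1,1,0,0,0,1,0,0,0,0,0,0,0,0]
Step 4: insert rkn at [14, 26, 28] -> counters=[0,1,0,0,0,0,1,1,0,1,1,0,0,0,1,0,1,0,0,0,0,1,1,0,0,0,2,0,1,0,0,0,0,0,0]
Step 5: insert f at [1, 10, 22] -> counters=[0,2,0,0,0,0,1,1,0,1,2,0,0,0,1,0,1,0,0,0,0,1,2,0,0,0,2,0,1,0,0,0,0,0,0]
Step 6: insert sdw at [0, 17, 29] -> counters=[1,2,0,0,0,0,1,1,0,1,2,0,0,0,1,0,1,1,0,0,0,1,2,0,0,0,2,0,1,1,0,0,0,0,0]
Step 7: insert hrr at [4, 20, 25] -> counters=[1,2,0,0,1,0,1,1,0,1,2,0,0,0,1,0,1,1,0,0,1,1,2,0,0,1,2,0,1,1,0,0,0,0,0]
Step 8: insert rw at [5, 10, 33] -> counters=[1,2,0,0,1,1,1,1,0,1,3,0,0,0,1,0,1,1,0,0,1,1,2,0,0,1,2,0,1,1,0,0,0,1,0]
Step 9: insert sdw at [0, 17, 29] -> counters=[2,2,0,0,1,1,1,1,0,1,3,0,0,0,1,0,1,2,0,0,1,1,2,0,0,1,2,0,1,2,0,0,0,1,0]
Step 10: insert rkn at [14, 26, 28] -> counters=[2,2,0,0,1,1,1,1,0,1,3,0,0,0,2,0,1,2,0,0,1,1,2,0,0,1,3,0,2,2,0,0,0,1,0]
Step 11: delete d at [7, 16, 21] -> counters=[2,2,0,0,1,1,1,0,0,1,3,0,0,0,2,0,0,2,0,0,1,0,2,0,0,1,3,0,2,2,0,0,0,1,0]
Step 12: insert d at [7, 16, 21] -> counters=[2,2,0,0,1,1,1,1,0,1,3,0,0,0,2,0,1,2,0,0,1,1,2,0,0,1,3,0,2,2,0,0,0,1,0]
Step 13: insert sdw at [0, 17, 29] -> counters=[3,2,0,0,1,1,1,1,0,1,3,0,0,0,2,0,1,3,0,0,1,1,2,0,0,1,3,0,2,3,0,0,0,1,0]
Query o: check counters[18]=0 counters[27]=0 counters[31]=0 -> no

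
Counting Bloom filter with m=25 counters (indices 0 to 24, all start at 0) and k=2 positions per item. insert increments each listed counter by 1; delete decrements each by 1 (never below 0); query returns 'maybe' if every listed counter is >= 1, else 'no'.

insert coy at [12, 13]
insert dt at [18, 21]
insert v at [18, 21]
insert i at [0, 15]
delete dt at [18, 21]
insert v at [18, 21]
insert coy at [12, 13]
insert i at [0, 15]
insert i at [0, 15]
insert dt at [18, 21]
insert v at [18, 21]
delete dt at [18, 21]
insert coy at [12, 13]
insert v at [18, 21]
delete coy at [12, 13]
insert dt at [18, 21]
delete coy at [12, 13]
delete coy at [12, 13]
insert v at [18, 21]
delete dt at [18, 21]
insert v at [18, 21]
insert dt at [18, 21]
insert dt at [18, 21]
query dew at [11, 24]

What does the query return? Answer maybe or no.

Step 1: insert coy at [12, 13] -> counters=[0,0,0,0,0,0,0,0,0,0,0,0,1,1,0,0,0,0,0,0,0,0,0,0,0]
Step 2: insert dt at [18, 21] -> counters=[0,0,0,0,0,0,0,0,0,0,0,0,1,1,0,0,0,0,1,0,0,1,0,0,0]
Step 3: insert v at [18, 21] -> counters=[0,0,0,0,0,0,0,0,0,0,0,0,1,1,0,0,0,0,2,0,0,2,0,0,0]
Step 4: insert i at [0, 15] -> counters=[1,0,0,0,0,0,0,0,0,0,0,0,1,1,0,1,0,0,2,0,0,2,0,0,0]
Step 5: delete dt at [18, 21] -> counters=[1,0,0,0,0,0,0,0,0,0,0,0,1,1,0,1,0,0,1,0,0,1,0,0,0]
Step 6: insert v at [18, 21] -> counters=[1,0,0,0,0,0,0,0,0,0,0,0,1,1,0,1,0,0,2,0,0,2,0,0,0]
Step 7: insert coy at [12, 13] -> counters=[1,0,0,0,0,0,0,0,0,0,0,0,2,2,0,1,0,0,2,0,0,2,0,0,0]
Step 8: insert i at [0, 15] -> counters=[2,0,0,0,0,0,0,0,0,0,0,0,2,2,0,2,0,0,2,0,0,2,0,0,0]
Step 9: insert i at [0, 15] -> counters=[3,0,0,0,0,0,0,0,0,0,0,0,2,2,0,3,0,0,2,0,0,2,0,0,0]
Step 10: insert dt at [18, 21] -> counters=[3,0,0,0,0,0,0,0,0,0,0,0,2,2,0,3,0,0,3,0,0,3,0,0,0]
Step 11: insert v at [18, 21] -> counters=[3,0,0,0,0,0,0,0,0,0,0,0,2,2,0,3,0,0,4,0,0,4,0,0,0]
Step 12: delete dt at [18, 21] -> counters=[3,0,0,0,0,0,0,0,0,0,0,0,2,2,0,3,0,0,3,0,0,3,0,0,0]
Step 13: insert coy at [12, 13] -> counters=[3,0,0,0,0,0,0,0,0,0,0,0,3,3,0,3,0,0,3,0,0,3,0,0,0]
Step 14: insert v at [18, 21] -> counters=[3,0,0,0,0,0,0,0,0,0,0,0,3,3,0,3,0,0,4,0,0,4,0,0,0]
Step 15: delete coy at [12, 13] -> counters=[3,0,0,0,0,0,0,0,0,0,0,0,2,2,0,3,0,0,4,0,0,4,0,0,0]
Step 16: insert dt at [18, 21] -> counters=[3,0,0,0,0,0,0,0,0,0,0,0,2,2,0,3,0,0,5,0,0,5,0,0,0]
Step 17: delete coy at [12, 13] -> counters=[3,0,0,0,0,0,0,0,0,0,0,0,1,1,0,3,0,0,5,0,0,5,0,0,0]
Step 18: delete coy at [12, 13] -> counters=[3,0,0,0,0,0,0,0,0,0,0,0,0,0,0,3,0,0,5,0,0,5,0,0,0]
Step 19: insert v at [18, 21] -> counters=[3,0,0,0,0,0,0,0,0,0,0,0,0,0,0,3,0,0,6,0,0,6,0,0,0]
Step 20: delete dt at [18, 21] -> counters=[3,0,0,0,0,0,0,0,0,0,0,0,0,0,0,3,0,0,5,0,0,5,0,0,0]
Step 21: insert v at [18, 21] -> counters=[3,0,0,0,0,0,0,0,0,0,0,0,0,0,0,3,0,0,6,0,0,6,0,0,0]
Step 22: insert dt at [18, 21] -> counters=[3,0,0,0,0,0,0,0,0,0,0,0,0,0,0,3,0,0,7,0,0,7,0,0,0]
Step 23: insert dt at [18, 21] -> counters=[3,0,0,0,0,0,0,0,0,0,0,0,0,0,0,3,0,0,8,0,0,8,0,0,0]
Query dew: check counters[11]=0 counters[24]=0 -> no

Answer: no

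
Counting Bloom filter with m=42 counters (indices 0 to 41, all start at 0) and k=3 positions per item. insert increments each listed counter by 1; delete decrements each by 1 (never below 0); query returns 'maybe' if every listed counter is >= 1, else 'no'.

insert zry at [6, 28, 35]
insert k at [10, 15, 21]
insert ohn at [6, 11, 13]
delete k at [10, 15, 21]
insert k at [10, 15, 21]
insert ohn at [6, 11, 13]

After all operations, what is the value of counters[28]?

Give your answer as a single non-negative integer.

Step 1: insert zry at [6, 28, 35] -> counters=[0,0,0,0,0,0,1,0,0,0,0,0,0,0,0,0,0,0,0,0,0,0,0,0,0,0,0,0,1,0,0,0,0,0,0,1,0,0,0,0,0,0]
Step 2: insert k at [10, 15, 21] -> counters=[0,0,0,0,0,0,1,0,0,0,1,0,0,0,0,1,0,0,0,0,0,1,0,0,0,0,0,0,1,0,0,0,0,0,0,1,0,0,0,0,0,0]
Step 3: insert ohn at [6, 11, 13] -> counters=[0,0,0,0,0,0,2,0,0,0,1,1,0,1,0,1,0,0,0,0,0,1,0,0,0,0,0,0,1,0,0,0,0,0,0,1,0,0,0,0,0,0]
Step 4: delete k at [10, 15, 21] -> counters=[0,0,0,0,0,0,2,0,0,0,0,1,0,1,0,0,0,0,0,0,0,0,0,0,0,0,0,0,1,0,0,0,0,0,0,1,0,0,0,0,0,0]
Step 5: insert k at [10, 15, 21] -> counters=[0,0,0,0,0,0,2,0,0,0,1,1,0,1,0,1,0,0,0,0,0,1,0,0,0,0,0,0,1,0,0,0,0,0,0,1,0,0,0,0,0,0]
Step 6: insert ohn at [6, 11, 13] -> counters=[0,0,0,0,0,0,3,0,0,0,1,2,0,2,0,1,0,0,0,0,0,1,0,0,0,0,0,0,1,0,0,0,0,0,0,1,0,0,0,0,0,0]
Final counters=[0,0,0,0,0,0,3,0,0,0,1,2,0,2,0,1,0,0,0,0,0,1,0,0,0,0,0,0,1,0,0,0,0,0,0,1,0,0,0,0,0,0] -> counters[28]=1

Answer: 1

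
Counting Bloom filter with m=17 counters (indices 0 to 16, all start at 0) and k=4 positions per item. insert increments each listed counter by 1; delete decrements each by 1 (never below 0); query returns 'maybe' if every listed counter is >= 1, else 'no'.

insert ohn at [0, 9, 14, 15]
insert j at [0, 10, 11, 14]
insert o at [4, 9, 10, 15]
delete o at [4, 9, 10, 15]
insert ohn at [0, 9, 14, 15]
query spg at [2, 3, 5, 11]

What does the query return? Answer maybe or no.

Answer: no

Derivation:
Step 1: insert ohn at [0, 9, 14, 15] -> counters=[1,0,0,0,0,0,0,0,0,1,0,0,0,0,1,1,0]
Step 2: insert j at [0, 10, 11, 14] -> counters=[2,0,0,0,0,0,0,0,0,1,1,1,0,0,2,1,0]
Step 3: insert o at [4, 9, 10, 15] -> counters=[2,0,0,0,1,0,0,0,0,2,2,1,0,0,2,2,0]
Step 4: delete o at [4, 9, 10, 15] -> counters=[2,0,0,0,0,0,0,0,0,1,1,1,0,0,2,1,0]
Step 5: insert ohn at [0, 9, 14, 15] -> counters=[3,0,0,0,0,0,0,0,0,2,1,1,0,0,3,2,0]
Query spg: check counters[2]=0 counters[3]=0 counters[5]=0 counters[11]=1 -> no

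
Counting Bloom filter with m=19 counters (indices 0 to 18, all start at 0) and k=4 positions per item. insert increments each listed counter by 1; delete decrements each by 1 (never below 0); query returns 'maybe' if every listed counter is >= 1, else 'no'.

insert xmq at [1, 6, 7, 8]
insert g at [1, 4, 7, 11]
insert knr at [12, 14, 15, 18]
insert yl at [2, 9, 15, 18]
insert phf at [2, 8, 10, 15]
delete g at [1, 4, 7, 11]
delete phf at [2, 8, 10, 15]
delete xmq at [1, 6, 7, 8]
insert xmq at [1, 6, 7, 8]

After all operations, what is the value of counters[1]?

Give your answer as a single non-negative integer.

Step 1: insert xmq at [1, 6, 7, 8] -> counters=[0,1,0,0,0,0,1,1,1,0,0,0,0,0,0,0,0,0,0]
Step 2: insert g at [1, 4, 7, 11] -> counters=[0,2,0,0,1,0,1,2,1,0,0,1,0,0,0,0,0,0,0]
Step 3: insert knr at [12, 14, 15, 18] -> counters=[0,2,0,0,1,0,1,2,1,0,0,1,1,0,1,1,0,0,1]
Step 4: insert yl at [2, 9, 15, 18] -> counters=[0,2,1,0,1,0,1,2,1,1,0,1,1,0,1,2,0,0,2]
Step 5: insert phf at [2, 8, 10, 15] -> counters=[0,2,2,0,1,0,1,2,2,1,1,1,1,0,1,3,0,0,2]
Step 6: delete g at [1, 4, 7, 11] -> counters=[0,1,2,0,0,0,1,1,2,1,1,0,1,0,1,3,0,0,2]
Step 7: delete phf at [2, 8, 10, 15] -> counters=[0,1,1,0,0,0,1,1,1,1,0,0,1,0,1,2,0,0,2]
Step 8: delete xmq at [1, 6, 7, 8] -> counters=[0,0,1,0,0,0,0,0,0,1,0,0,1,0,1,2,0,0,2]
Step 9: insert xmq at [1, 6, 7, 8] -> counters=[0,1,1,0,0,0,1,1,1,1,0,0,1,0,1,2,0,0,2]
Final counters=[0,1,1,0,0,0,1,1,1,1,0,0,1,0,1,2,0,0,2] -> counters[1]=1

Answer: 1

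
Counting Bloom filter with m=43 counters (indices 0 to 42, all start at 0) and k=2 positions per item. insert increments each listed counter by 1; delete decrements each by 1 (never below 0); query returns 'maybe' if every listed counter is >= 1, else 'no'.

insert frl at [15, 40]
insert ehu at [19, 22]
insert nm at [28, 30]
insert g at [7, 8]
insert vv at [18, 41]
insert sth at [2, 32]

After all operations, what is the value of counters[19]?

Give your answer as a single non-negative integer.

Answer: 1

Derivation:
Step 1: insert frl at [15, 40] -> counters=[0,0,0,0,0,0,0,0,0,0,0,0,0,0,0,1,0,0,0,0,0,0,0,0,0,0,0,0,0,0,0,0,0,0,0,0,0,0,0,0,1,0,0]
Step 2: insert ehu at [19, 22] -> counters=[0,0,0,0,0,0,0,0,0,0,0,0,0,0,0,1,0,0,0,1,0,0,1,0,0,0,0,0,0,0,0,0,0,0,0,0,0,0,0,0,1,0,0]
Step 3: insert nm at [28, 30] -> counters=[0,0,0,0,0,0,0,0,0,0,0,0,0,0,0,1,0,0,0,1,0,0,1,0,0,0,0,0,1,0,1,0,0,0,0,0,0,0,0,0,1,0,0]
Step 4: insert g at [7, 8] -> counters=[0,0,0,0,0,0,0,1,1,0,0,0,0,0,0,1,0,0,0,1,0,0,1,0,0,0,0,0,1,0,1,0,0,0,0,0,0,0,0,0,1,0,0]
Step 5: insert vv at [18, 41] -> counters=[0,0,0,0,0,0,0,1,1,0,0,0,0,0,0,1,0,0,1,1,0,0,1,0,0,0,0,0,1,0,1,0,0,0,0,0,0,0,0,0,1,1,0]
Step 6: insert sth at [2, 32] -> counters=[0,0,1,0,0,0,0,1,1,0,0,0,0,0,0,1,0,0,1,1,0,0,1,0,0,0,0,0,1,0,1,0,1,0,0,0,0,0,0,0,1,1,0]
Final counters=[0,0,1,0,0,0,0,1,1,0,0,0,0,0,0,1,0,0,1,1,0,0,1,0,0,0,0,0,1,0,1,0,1,0,0,0,0,0,0,0,1,1,0] -> counters[19]=1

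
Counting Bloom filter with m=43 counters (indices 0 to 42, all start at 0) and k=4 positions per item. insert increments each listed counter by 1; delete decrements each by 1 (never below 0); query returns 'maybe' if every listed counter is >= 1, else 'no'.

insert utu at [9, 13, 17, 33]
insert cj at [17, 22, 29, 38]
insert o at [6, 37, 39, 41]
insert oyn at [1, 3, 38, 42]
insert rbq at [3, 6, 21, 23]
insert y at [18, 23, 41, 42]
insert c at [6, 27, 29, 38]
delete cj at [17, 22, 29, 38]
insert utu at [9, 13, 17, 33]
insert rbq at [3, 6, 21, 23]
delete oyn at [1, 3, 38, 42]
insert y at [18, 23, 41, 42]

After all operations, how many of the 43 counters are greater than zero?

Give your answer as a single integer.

Step 1: insert utu at [9, 13, 17, 33] -> counters=[0,0,0,0,0,0,0,0,0,1,0,0,0,1,0,0,0,1,0,0,0,0,0,0,0,0,0,0,0,0,0,0,0,1,0,0,0,0,0,0,0,0,0]
Step 2: insert cj at [17, 22, 29, 38] -> counters=[0,0,0,0,0,0,0,0,0,1,0,0,0,1,0,0,0,2,0,0,0,0,1,0,0,0,0,0,0,1,0,0,0,1,0,0,0,0,1,0,0,0,0]
Step 3: insert o at [6, 37, 39, 41] -> counters=[0,0,0,0,0,0,1,0,0,1,0,0,0,1,0,0,0,2,0,0,0,0,1,0,0,0,0,0,0,1,0,0,0,1,0,0,0,1,1,1,0,1,0]
Step 4: insert oyn at [1, 3, 38, 42] -> counters=[0,1,0,1,0,0,1,0,0,1,0,0,0,1,0,0,0,2,0,0,0,0,1,0,0,0,0,0,0,1,0,0,0,1,0,0,0,1,2,1,0,1,1]
Step 5: insert rbq at [3, 6, 21, 23] -> counters=[0,1,0,2,0,0,2,0,0,1,0,0,0,1,0,0,0,2,0,0,0,1,1,1,0,0,0,0,0,1,0,0,0,1,0,0,0,1,2,1,0,1,1]
Step 6: insert y at [18, 23, 41, 42] -> counters=[0,1,0,2,0,0,2,0,0,1,0,0,0,1,0,0,0,2,1,0,0,1,1,2,0,0,0,0,0,1,0,0,0,1,0,0,0,1,2,1,0,2,2]
Step 7: insert c at [6, 27, 29, 38] -> counters=[0,1,0,2,0,0,3,0,0,1,0,0,0,1,0,0,0,2,1,0,0,1,1,2,0,0,0,1,0,2,0,0,0,1,0,0,0,1,3,1,0,2,2]
Step 8: delete cj at [17, 22, 29, 38] -> counters=[0,1,0,2,0,0,3,0,0,1,0,0,0,1,0,0,0,1,1,0,0,1,0,2,0,0,0,1,0,1,0,0,0,1,0,0,0,1,2,1,0,2,2]
Step 9: insert utu at [9, 13, 17, 33] -> counters=[0,1,0,2,0,0,3,0,0,2,0,0,0,2,0,0,0,2,1,0,0,1,0,2,0,0,0,1,0,1,0,0,0,2,0,0,0,1,2,1,0,2,2]
Step 10: insert rbq at [3, 6, 21, 23] -> counters=[0,1,0,3,0,0,4,0,0,2,0,0,0,2,0,0,0,2,1,0,0,2,0,3,0,0,0,1,0,1,0,0,0,2,0,0,0,1,2,1,0,2,2]
Step 11: delete oyn at [1, 3, 38, 42] -> counters=[0,0,0,2,0,0,4,0,0,2,0,0,0,2,0,0,0,2,1,0,0,2,0,3,0,0,0,1,0,1,0,0,0,2,0,0,0,1,1,1,0,2,1]
Step 12: insert y at [18, 23, 41, 42] -> counters=[0,0,0,2,0,0,4,0,0,2,0,0,0,2,0,0,0,2,2,0,0,2,0,4,0,0,0,1,0,1,0,0,0,2,0,0,0,1,1,1,0,3,2]
Final counters=[0,0,0,2,0,0,4,0,0,2,0,0,0,2,0,0,0,2,2,0,0,2,0,4,0,0,0,1,0,1,0,0,0,2,0,0,0,1,1,1,0,3,2] -> 16 nonzero

Answer: 16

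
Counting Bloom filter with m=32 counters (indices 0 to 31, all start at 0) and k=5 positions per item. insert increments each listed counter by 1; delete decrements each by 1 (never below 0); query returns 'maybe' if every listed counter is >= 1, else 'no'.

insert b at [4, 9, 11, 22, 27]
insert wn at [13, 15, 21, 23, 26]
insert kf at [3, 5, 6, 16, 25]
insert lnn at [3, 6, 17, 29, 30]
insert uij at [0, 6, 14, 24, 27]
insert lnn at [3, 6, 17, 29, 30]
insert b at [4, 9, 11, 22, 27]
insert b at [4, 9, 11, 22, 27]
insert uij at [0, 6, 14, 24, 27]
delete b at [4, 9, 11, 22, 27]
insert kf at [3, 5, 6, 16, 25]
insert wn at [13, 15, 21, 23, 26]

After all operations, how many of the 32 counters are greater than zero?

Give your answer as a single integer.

Answer: 21

Derivation:
Step 1: insert b at [4, 9, 11, 22, 27] -> counters=[0,0,0,0,1,0,0,0,0,1,0,1,0,0,0,0,0,0,0,0,0,0,1,0,0,0,0,1,0,0,0,0]
Step 2: insert wn at [13, 15, 21, 23, 26] -> counters=[0,0,0,0,1,0,0,0,0,1,0,1,0,1,0,1,0,0,0,0,0,1,1,1,0,0,1,1,0,0,0,0]
Step 3: insert kf at [3, 5, 6, 16, 25] -> counters=[0,0,0,1,1,1,1,0,0,1,0,1,0,1,0,1,1,0,0,0,0,1,1,1,0,1,1,1,0,0,0,0]
Step 4: insert lnn at [3, 6, 17, 29, 30] -> counters=[0,0,0,2,1,1,2,0,0,1,0,1,0,1,0,1,1,1,0,0,0,1,1,1,0,1,1,1,0,1,1,0]
Step 5: insert uij at [0, 6, 14, 24, 27] -> counters=[1,0,0,2,1,1,3,0,0,1,0,1,0,1,1,1,1,1,0,0,0,1,1,1,1,1,1,2,0,1,1,0]
Step 6: insert lnn at [3, 6, 17, 29, 30] -> counters=[1,0,0,3,1,1,4,0,0,1,0,1,0,1,1,1,1,2,0,0,0,1,1,1,1,1,1,2,0,2,2,0]
Step 7: insert b at [4, 9, 11, 22, 27] -> counters=[1,0,0,3,2,1,4,0,0,2,0,2,0,1,1,1,1,2,0,0,0,1,2,1,1,1,1,3,0,2,2,0]
Step 8: insert b at [4, 9, 11, 22, 27] -> counters=[1,0,0,3,3,1,4,0,0,3,0,3,0,1,1,1,1,2,0,0,0,1,3,1,1,1,1,4,0,2,2,0]
Step 9: insert uij at [0, 6, 14, 24, 27] -> counters=[2,0,0,3,3,1,5,0,0,3,0,3,0,1,2,1,1,2,0,0,0,1,3,1,2,1,1,5,0,2,2,0]
Step 10: delete b at [4, 9, 11, 22, 27] -> counters=[2,0,0,3,2,1,5,0,0,2,0,2,0,1,2,1,1,2,0,0,0,1,2,1,2,1,1,4,0,2,2,0]
Step 11: insert kf at [3, 5, 6, 16, 25] -> counters=[2,0,0,4,2,2,6,0,0,2,0,2,0,1,2,1,2,2,0,0,0,1,2,1,2,2,1,4,0,2,2,0]
Step 12: insert wn at [13, 15, 21, 23, 26] -> counters=[2,0,0,4,2,2,6,0,0,2,0,2,0,2,2,2,2,2,0,0,0,2,2,2,2,2,2,4,0,2,2,0]
Final counters=[2,0,0,4,2,2,6,0,0,2,0,2,0,2,2,2,2,2,0,0,0,2,2,2,2,2,2,4,0,2,2,0] -> 21 nonzero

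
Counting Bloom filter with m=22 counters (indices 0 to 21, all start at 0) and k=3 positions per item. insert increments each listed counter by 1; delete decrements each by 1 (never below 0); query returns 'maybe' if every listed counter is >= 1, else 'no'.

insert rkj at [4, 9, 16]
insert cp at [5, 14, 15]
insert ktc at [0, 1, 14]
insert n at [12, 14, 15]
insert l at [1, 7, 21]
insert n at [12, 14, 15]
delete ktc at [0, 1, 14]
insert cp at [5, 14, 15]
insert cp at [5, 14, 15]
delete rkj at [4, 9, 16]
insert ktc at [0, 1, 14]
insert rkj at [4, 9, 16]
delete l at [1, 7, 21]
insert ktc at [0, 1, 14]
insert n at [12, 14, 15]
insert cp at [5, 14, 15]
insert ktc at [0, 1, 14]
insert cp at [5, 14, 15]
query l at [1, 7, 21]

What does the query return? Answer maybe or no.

Step 1: insert rkj at [4, 9, 16] -> counters=[0,0,0,0,1,0,0,0,0,1,0,0,0,0,0,0,1,0,0,0,0,0]
Step 2: insert cp at [5, 14, 15] -> counters=[0,0,0,0,1,1,0,0,0,1,0,0,0,0,1,1,1,0,0,0,0,0]
Step 3: insert ktc at [0, 1, 14] -> counters=[1,1,0,0,1,1,0,0,0,1,0,0,0,0,2,1,1,0,0,0,0,0]
Step 4: insert n at [12, 14, 15] -> counters=[1,1,0,0,1,1,0,0,0,1,0,0,1,0,3,2,1,0,0,0,0,0]
Step 5: insert l at [1, 7, 21] -> counters=[1,2,0,0,1,1,0,1,0,1,0,0,1,0,3,2,1,0,0,0,0,1]
Step 6: insert n at [12, 14, 15] -> counters=[1,2,0,0,1,1,0,1,0,1,0,0,2,0,4,3,1,0,0,0,0,1]
Step 7: delete ktc at [0, 1, 14] -> counters=[0,1,0,0,1,1,0,1,0,1,0,0,2,0,3,3,1,0,0,0,0,1]
Step 8: insert cp at [5, 14, 15] -> counters=[0,1,0,0,1,2,0,1,0,1,0,0,2,0,4,4,1,0,0,0,0,1]
Step 9: insert cp at [5, 14, 15] -> counters=[0,1,0,0,1,3,0,1,0,1,0,0,2,0,5,5,1,0,0,0,0,1]
Step 10: delete rkj at [4, 9, 16] -> counters=[0,1,0,0,0,3,0,1,0,0,0,0,2,0,5,5,0,0,0,0,0,1]
Step 11: insert ktc at [0, 1, 14] -> counters=[1,2,0,0,0,3,0,1,0,0,0,0,2,0,6,5,0,0,0,0,0,1]
Step 12: insert rkj at [4, 9, 16] -> counters=[1,2,0,0,1,3,0,1,0,1,0,0,2,0,6,5,1,0,0,0,0,1]
Step 13: delete l at [1, 7, 21] -> counters=[1,1,0,0,1,3,0,0,0,1,0,0,2,0,6,5,1,0,0,0,0,0]
Step 14: insert ktc at [0, 1, 14] -> counters=[2,2,0,0,1,3,0,0,0,1,0,0,2,0,7,5,1,0,0,0,0,0]
Step 15: insert n at [12, 14, 15] -> counters=[2,2,0,0,1,3,0,0,0,1,0,0,3,0,8,6,1,0,0,0,0,0]
Step 16: insert cp at [5, 14, 15] -> counters=[2,2,0,0,1,4,0,0,0,1,0,0,3,0,9,7,1,0,0,0,0,0]
Step 17: insert ktc at [0, 1, 14] -> counters=[3,3,0,0,1,4,0,0,0,1,0,0,3,0,10,7,1,0,0,0,0,0]
Step 18: insert cp at [5, 14, 15] -> counters=[3,3,0,0,1,5,0,0,0,1,0,0,3,0,11,8,1,0,0,0,0,0]
Query l: check counters[1]=3 counters[7]=0 counters[21]=0 -> no

Answer: no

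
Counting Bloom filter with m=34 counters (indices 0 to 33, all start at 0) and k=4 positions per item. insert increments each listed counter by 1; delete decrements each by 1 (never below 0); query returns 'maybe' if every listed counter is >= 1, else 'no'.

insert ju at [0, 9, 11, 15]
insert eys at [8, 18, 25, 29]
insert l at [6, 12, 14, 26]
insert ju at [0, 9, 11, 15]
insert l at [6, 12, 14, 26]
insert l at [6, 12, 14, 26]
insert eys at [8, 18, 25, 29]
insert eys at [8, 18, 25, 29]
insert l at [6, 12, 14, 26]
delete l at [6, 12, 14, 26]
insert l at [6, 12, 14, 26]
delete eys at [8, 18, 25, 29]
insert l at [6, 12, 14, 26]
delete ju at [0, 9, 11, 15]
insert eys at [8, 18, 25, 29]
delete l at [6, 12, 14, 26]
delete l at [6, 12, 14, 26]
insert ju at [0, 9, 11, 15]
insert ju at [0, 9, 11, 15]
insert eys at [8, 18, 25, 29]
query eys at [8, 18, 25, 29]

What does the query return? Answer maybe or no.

Answer: maybe

Derivation:
Step 1: insert ju at [0, 9, 11, 15] -> counters=[1,0,0,0,0,0,0,0,0,1,0,1,0,0,0,1,0,0,0,0,0,0,0,0,0,0,0,0,0,0,0,0,0,0]
Step 2: insert eys at [8, 18, 25, 29] -> counters=[1,0,0,0,0,0,0,0,1,1,0,1,0,0,0,1,0,0,1,0,0,0,0,0,0,1,0,0,0,1,0,0,0,0]
Step 3: insert l at [6, 12, 14, 26] -> counters=[1,0,0,0,0,0,1,0,1,1,0,1,1,0,1,1,0,0,1,0,0,0,0,0,0,1,1,0,0,1,0,0,0,0]
Step 4: insert ju at [0, 9, 11, 15] -> counters=[2,0,0,0,0,0,1,0,1,2,0,2,1,0,1,2,0,0,1,0,0,0,0,0,0,1,1,0,0,1,0,0,0,0]
Step 5: insert l at [6, 12, 14, 26] -> counters=[2,0,0,0,0,0,2,0,1,2,0,2,2,0,2,2,0,0,1,0,0,0,0,0,0,1,2,0,0,1,0,0,0,0]
Step 6: insert l at [6, 12, 14, 26] -> counters=[2,0,0,0,0,0,3,0,1,2,0,2,3,0,3,2,0,0,1,0,0,0,0,0,0,1,3,0,0,1,0,0,0,0]
Step 7: insert eys at [8, 18, 25, 29] -> counters=[2,0,0,0,0,0,3,0,2,2,0,2,3,0,3,2,0,0,2,0,0,0,0,0,0,2,3,0,0,2,0,0,0,0]
Step 8: insert eys at [8, 18, 25, 29] -> counters=[2,0,0,0,0,0,3,0,3,2,0,2,3,0,3,2,0,0,3,0,0,0,0,0,0,3,3,0,0,3,0,0,0,0]
Step 9: insert l at [6, 12, 14, 26] -> counters=[2,0,0,0,0,0,4,0,3,2,0,2,4,0,4,2,0,0,3,0,0,0,0,0,0,3,4,0,0,3,0,0,0,0]
Step 10: delete l at [6, 12, 14, 26] -> counters=[2,0,0,0,0,0,3,0,3,2,0,2,3,0,3,2,0,0,3,0,0,0,0,0,0,3,3,0,0,3,0,0,0,0]
Step 11: insert l at [6, 12, 14, 26] -> counters=[2,0,0,0,0,0,4,0,3,2,0,2,4,0,4,2,0,0,3,0,0,0,0,0,0,3,4,0,0,3,0,0,0,0]
Step 12: delete eys at [8, 18, 25, 29] -> counters=[2,0,0,0,0,0,4,0,2,2,0,2,4,0,4,2,0,0,2,0,0,0,0,0,0,2,4,0,0,2,0,0,0,0]
Step 13: insert l at [6, 12, 14, 26] -> counters=[2,0,0,0,0,0,5,0,2,2,0,2,5,0,5,2,0,0,2,0,0,0,0,0,0,2,5,0,0,2,0,0,0,0]
Step 14: delete ju at [0, 9, 11, 15] -> counters=[1,0,0,0,0,0,5,0,2,1,0,1,5,0,5,1,0,0,2,0,0,0,0,0,0,2,5,0,0,2,0,0,0,0]
Step 15: insert eys at [8, 18, 25, 29] -> counters=[1,0,0,0,0,0,5,0,3,1,0,1,5,0,5,1,0,0,3,0,0,0,0,0,0,3,5,0,0,3,0,0,0,0]
Step 16: delete l at [6, 12, 14, 26] -> counters=[1,0,0,0,0,0,4,0,3,1,0,1,4,0,4,1,0,0,3,0,0,0,0,0,0,3,4,0,0,3,0,0,0,0]
Step 17: delete l at [6, 12, 14, 26] -> counters=[1,0,0,0,0,0,3,0,3,1,0,1,3,0,3,1,0,0,3,0,0,0,0,0,0,3,3,0,0,3,0,0,0,0]
Step 18: insert ju at [0, 9, 11, 15] -> counters=[2,0,0,0,0,0,3,0,3,2,0,2,3,0,3,2,0,0,3,0,0,0,0,0,0,3,3,0,0,3,0,0,0,0]
Step 19: insert ju at [0, 9, 11, 15] -> counters=[3,0,0,0,0,0,3,0,3,3,0,3,3,0,3,3,0,0,3,0,0,0,0,0,0,3,3,0,0,3,0,0,0,0]
Step 20: insert eys at [8, 18, 25, 29] -> counters=[3,0,0,0,0,0,3,0,4,3,0,3,3,0,3,3,0,0,4,0,0,0,0,0,0,4,3,0,0,4,0,0,0,0]
Query eys: check counters[8]=4 counters[18]=4 counters[25]=4 counters[29]=4 -> maybe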